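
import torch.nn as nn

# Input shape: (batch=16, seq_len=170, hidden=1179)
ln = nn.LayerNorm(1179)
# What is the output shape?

Input shape: (16, 170, 1179)
Output shape: (16, 170, 1179)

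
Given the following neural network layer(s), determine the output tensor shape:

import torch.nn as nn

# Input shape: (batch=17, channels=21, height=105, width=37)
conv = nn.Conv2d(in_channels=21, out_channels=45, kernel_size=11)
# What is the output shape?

Input shape: (17, 21, 105, 37)
Output shape: (17, 45, 95, 27)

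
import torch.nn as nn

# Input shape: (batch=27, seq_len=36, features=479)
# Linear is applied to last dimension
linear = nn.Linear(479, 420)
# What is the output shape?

Input shape: (27, 36, 479)
Output shape: (27, 36, 420)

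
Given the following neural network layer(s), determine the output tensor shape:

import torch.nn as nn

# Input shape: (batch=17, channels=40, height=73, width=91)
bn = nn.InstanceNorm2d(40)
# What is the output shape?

Input shape: (17, 40, 73, 91)
Output shape: (17, 40, 73, 91)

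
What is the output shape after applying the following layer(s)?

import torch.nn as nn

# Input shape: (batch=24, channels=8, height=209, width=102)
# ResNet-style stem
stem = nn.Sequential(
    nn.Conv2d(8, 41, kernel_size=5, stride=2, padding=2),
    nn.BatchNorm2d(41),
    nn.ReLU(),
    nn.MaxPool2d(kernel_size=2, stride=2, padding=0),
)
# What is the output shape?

Input shape: (24, 8, 209, 102)
  -> after Conv2d 5x5 stride=2: (24, 41, 105, 51)
Output shape: (24, 41, 52, 25)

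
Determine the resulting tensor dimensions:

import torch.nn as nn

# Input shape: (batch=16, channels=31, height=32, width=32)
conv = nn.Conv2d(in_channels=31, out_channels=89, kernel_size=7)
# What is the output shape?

Input shape: (16, 31, 32, 32)
Output shape: (16, 89, 26, 26)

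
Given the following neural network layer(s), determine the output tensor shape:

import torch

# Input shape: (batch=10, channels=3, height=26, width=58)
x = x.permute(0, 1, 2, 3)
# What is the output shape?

Input shape: (10, 3, 26, 58)
Output shape: (10, 3, 26, 58)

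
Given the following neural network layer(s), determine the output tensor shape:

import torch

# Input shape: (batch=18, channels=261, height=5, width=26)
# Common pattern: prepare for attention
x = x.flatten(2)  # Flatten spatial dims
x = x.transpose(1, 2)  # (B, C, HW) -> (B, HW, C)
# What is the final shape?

Input shape: (18, 261, 5, 26)
  -> after flatten(2): (18, 261, 130)
Output shape: (18, 130, 261)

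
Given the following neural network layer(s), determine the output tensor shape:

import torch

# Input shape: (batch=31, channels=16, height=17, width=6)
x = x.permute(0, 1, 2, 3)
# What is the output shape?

Input shape: (31, 16, 17, 6)
Output shape: (31, 16, 17, 6)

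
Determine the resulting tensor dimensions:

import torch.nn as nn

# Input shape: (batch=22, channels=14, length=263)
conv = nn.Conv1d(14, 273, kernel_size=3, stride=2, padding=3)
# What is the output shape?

Input shape: (22, 14, 263)
Output shape: (22, 273, 134)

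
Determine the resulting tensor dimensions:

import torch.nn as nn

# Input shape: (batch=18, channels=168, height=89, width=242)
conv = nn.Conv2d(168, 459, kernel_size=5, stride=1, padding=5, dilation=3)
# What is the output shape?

Input shape: (18, 168, 89, 242)
Output shape: (18, 459, 87, 240)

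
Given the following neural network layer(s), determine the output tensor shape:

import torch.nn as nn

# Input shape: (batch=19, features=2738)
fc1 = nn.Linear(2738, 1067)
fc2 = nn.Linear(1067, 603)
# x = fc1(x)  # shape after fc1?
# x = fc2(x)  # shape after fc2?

Input shape: (19, 2738)
  -> after fc1: (19, 1067)
Output shape: (19, 603)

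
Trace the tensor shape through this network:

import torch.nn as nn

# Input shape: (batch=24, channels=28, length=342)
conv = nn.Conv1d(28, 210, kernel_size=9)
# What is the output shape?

Input shape: (24, 28, 342)
Output shape: (24, 210, 334)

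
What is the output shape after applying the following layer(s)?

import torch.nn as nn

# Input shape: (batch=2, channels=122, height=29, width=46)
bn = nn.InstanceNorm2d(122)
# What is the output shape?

Input shape: (2, 122, 29, 46)
Output shape: (2, 122, 29, 46)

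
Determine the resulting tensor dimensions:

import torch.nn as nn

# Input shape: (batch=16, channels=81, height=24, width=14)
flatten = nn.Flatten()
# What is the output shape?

Input shape: (16, 81, 24, 14)
Output shape: (16, 27216)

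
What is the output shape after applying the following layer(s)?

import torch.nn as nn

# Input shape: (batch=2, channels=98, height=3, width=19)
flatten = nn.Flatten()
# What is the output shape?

Input shape: (2, 98, 3, 19)
Output shape: (2, 5586)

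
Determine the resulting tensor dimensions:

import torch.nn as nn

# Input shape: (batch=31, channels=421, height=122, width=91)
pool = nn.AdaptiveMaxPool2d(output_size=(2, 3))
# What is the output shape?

Input shape: (31, 421, 122, 91)
Output shape: (31, 421, 2, 3)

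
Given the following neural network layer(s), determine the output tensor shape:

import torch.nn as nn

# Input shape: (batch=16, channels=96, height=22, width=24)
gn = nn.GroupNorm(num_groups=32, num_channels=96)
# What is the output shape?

Input shape: (16, 96, 22, 24)
Output shape: (16, 96, 22, 24)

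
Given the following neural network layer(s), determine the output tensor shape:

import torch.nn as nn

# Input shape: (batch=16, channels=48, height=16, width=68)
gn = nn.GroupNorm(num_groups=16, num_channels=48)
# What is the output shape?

Input shape: (16, 48, 16, 68)
Output shape: (16, 48, 16, 68)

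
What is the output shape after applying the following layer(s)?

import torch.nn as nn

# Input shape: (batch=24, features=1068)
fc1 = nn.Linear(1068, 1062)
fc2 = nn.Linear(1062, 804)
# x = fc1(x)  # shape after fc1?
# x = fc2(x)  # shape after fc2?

Input shape: (24, 1068)
  -> after fc1: (24, 1062)
Output shape: (24, 804)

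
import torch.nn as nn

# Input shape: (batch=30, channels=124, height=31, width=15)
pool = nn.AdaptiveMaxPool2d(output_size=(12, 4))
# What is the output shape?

Input shape: (30, 124, 31, 15)
Output shape: (30, 124, 12, 4)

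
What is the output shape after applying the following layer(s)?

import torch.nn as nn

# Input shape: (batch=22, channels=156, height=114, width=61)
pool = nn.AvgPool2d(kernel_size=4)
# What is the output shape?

Input shape: (22, 156, 114, 61)
Output shape: (22, 156, 28, 15)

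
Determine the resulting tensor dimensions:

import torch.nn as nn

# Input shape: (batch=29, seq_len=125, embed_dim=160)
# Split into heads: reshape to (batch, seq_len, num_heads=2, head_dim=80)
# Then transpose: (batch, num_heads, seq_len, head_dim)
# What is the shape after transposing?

Input shape: (29, 125, 160)
  -> after reshape: (29, 125, 2, 80)
Output shape: (29, 2, 125, 80)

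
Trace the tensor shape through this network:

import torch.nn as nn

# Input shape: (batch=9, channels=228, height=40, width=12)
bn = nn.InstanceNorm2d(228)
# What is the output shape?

Input shape: (9, 228, 40, 12)
Output shape: (9, 228, 40, 12)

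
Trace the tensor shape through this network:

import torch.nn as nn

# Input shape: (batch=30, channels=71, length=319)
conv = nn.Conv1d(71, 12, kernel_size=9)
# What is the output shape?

Input shape: (30, 71, 319)
Output shape: (30, 12, 311)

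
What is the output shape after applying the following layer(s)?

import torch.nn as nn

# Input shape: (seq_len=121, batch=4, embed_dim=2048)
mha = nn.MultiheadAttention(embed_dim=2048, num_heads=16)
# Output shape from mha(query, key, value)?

Input shape: (121, 4, 2048)
Output shape: (121, 4, 2048)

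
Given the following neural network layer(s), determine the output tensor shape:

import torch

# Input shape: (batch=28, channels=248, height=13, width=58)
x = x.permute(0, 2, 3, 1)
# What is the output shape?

Input shape: (28, 248, 13, 58)
Output shape: (28, 13, 58, 248)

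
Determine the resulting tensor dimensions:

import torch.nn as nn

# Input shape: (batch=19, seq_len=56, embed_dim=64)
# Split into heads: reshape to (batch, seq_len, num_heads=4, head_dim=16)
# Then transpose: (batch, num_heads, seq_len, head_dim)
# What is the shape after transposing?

Input shape: (19, 56, 64)
  -> after reshape: (19, 56, 4, 16)
Output shape: (19, 4, 56, 16)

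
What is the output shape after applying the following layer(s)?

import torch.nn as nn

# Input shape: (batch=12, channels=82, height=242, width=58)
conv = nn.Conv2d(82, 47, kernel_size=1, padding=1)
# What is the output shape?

Input shape: (12, 82, 242, 58)
Output shape: (12, 47, 244, 60)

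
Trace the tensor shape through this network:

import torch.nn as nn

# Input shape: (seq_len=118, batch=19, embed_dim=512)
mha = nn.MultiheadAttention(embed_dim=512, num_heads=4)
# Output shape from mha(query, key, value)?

Input shape: (118, 19, 512)
Output shape: (118, 19, 512)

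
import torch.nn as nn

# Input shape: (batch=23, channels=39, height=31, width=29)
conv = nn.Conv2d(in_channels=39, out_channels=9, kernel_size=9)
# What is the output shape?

Input shape: (23, 39, 31, 29)
Output shape: (23, 9, 23, 21)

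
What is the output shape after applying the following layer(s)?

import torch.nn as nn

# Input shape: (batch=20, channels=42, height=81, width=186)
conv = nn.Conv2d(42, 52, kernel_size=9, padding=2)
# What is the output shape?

Input shape: (20, 42, 81, 186)
Output shape: (20, 52, 77, 182)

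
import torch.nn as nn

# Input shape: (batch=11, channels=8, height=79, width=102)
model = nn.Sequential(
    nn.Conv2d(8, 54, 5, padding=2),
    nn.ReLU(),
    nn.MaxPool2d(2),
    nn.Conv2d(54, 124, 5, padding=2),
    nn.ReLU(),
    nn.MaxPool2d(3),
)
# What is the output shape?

Input shape: (11, 8, 79, 102)
  -> after first Conv2d: (11, 54, 79, 102)
  -> after first MaxPool2d: (11, 54, 39, 51)
  -> after second Conv2d: (11, 124, 39, 51)
Output shape: (11, 124, 13, 17)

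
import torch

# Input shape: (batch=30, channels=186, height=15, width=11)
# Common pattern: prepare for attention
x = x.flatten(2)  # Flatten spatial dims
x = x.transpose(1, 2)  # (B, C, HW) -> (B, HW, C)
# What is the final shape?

Input shape: (30, 186, 15, 11)
  -> after flatten(2): (30, 186, 165)
Output shape: (30, 165, 186)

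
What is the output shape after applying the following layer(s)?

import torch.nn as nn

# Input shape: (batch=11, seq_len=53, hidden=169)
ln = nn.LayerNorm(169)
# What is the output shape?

Input shape: (11, 53, 169)
Output shape: (11, 53, 169)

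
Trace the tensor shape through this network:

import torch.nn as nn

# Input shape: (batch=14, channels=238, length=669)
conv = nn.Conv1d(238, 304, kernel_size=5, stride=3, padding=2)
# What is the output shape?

Input shape: (14, 238, 669)
Output shape: (14, 304, 223)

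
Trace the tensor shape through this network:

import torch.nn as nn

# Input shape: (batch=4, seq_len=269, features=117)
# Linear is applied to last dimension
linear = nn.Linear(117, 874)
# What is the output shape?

Input shape: (4, 269, 117)
Output shape: (4, 269, 874)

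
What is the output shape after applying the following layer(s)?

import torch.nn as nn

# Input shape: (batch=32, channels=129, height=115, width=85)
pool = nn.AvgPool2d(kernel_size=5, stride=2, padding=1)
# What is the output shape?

Input shape: (32, 129, 115, 85)
Output shape: (32, 129, 57, 42)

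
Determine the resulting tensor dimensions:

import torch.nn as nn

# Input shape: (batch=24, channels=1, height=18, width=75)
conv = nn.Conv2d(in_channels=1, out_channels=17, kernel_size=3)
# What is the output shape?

Input shape: (24, 1, 18, 75)
Output shape: (24, 17, 16, 73)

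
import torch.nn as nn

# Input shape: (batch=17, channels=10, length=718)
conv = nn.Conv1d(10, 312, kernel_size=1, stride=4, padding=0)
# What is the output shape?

Input shape: (17, 10, 718)
Output shape: (17, 312, 180)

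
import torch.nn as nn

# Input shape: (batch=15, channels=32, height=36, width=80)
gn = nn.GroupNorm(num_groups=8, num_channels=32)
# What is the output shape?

Input shape: (15, 32, 36, 80)
Output shape: (15, 32, 36, 80)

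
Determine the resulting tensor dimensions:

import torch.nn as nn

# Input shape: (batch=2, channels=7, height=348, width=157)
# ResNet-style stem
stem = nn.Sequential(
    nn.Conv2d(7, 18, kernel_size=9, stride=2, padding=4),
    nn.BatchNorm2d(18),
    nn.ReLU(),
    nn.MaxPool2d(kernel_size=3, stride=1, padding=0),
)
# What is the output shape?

Input shape: (2, 7, 348, 157)
  -> after Conv2d 9x9 stride=2: (2, 18, 174, 79)
Output shape: (2, 18, 172, 77)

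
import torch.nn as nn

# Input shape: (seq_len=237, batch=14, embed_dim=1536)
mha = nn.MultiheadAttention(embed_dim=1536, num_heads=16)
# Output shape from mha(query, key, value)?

Input shape: (237, 14, 1536)
Output shape: (237, 14, 1536)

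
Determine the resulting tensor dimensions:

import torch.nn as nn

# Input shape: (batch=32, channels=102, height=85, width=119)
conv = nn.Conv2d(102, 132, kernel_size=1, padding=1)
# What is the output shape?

Input shape: (32, 102, 85, 119)
Output shape: (32, 132, 87, 121)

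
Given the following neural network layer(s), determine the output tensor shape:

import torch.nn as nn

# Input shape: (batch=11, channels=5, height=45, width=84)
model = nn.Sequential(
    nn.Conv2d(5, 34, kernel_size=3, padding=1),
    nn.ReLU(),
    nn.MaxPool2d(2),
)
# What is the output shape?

Input shape: (11, 5, 45, 84)
  -> after Conv2d: (11, 34, 45, 84)
  -> after ReLU: (11, 34, 45, 84)
Output shape: (11, 34, 22, 42)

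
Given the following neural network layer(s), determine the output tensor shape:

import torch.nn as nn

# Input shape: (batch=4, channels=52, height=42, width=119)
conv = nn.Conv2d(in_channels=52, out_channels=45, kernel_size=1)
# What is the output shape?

Input shape: (4, 52, 42, 119)
Output shape: (4, 45, 42, 119)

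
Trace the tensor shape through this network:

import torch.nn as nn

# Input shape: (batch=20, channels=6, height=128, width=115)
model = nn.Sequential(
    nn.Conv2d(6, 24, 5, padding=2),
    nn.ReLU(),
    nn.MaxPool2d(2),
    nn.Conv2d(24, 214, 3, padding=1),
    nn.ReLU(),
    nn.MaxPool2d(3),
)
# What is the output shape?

Input shape: (20, 6, 128, 115)
  -> after first Conv2d: (20, 24, 128, 115)
  -> after first MaxPool2d: (20, 24, 64, 57)
  -> after second Conv2d: (20, 214, 64, 57)
Output shape: (20, 214, 21, 19)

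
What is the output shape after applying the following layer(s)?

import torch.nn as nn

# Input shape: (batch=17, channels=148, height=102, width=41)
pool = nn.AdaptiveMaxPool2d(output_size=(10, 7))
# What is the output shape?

Input shape: (17, 148, 102, 41)
Output shape: (17, 148, 10, 7)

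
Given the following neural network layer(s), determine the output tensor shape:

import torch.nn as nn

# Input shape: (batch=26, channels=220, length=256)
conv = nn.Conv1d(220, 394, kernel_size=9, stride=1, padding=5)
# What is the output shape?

Input shape: (26, 220, 256)
Output shape: (26, 394, 258)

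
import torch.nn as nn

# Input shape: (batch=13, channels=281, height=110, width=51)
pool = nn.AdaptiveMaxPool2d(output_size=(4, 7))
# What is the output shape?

Input shape: (13, 281, 110, 51)
Output shape: (13, 281, 4, 7)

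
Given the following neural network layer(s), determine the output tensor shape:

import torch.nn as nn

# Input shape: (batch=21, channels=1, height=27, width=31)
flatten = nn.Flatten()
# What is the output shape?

Input shape: (21, 1, 27, 31)
Output shape: (21, 837)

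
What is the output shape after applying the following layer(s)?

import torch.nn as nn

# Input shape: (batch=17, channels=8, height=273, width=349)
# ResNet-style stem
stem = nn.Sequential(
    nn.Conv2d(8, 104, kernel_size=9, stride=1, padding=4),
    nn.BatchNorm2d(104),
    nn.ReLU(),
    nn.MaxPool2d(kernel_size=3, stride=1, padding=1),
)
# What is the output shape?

Input shape: (17, 8, 273, 349)
  -> after Conv2d 9x9 stride=1: (17, 104, 273, 349)
Output shape: (17, 104, 273, 349)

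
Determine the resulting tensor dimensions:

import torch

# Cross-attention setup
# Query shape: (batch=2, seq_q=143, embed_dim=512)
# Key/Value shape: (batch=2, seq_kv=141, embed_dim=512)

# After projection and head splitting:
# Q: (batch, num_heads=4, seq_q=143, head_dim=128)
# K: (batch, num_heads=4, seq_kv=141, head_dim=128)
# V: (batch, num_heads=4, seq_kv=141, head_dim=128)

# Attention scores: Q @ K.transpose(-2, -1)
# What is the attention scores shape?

Input shape: (2, 143, 512)
Output shape: (2, 4, 143, 141)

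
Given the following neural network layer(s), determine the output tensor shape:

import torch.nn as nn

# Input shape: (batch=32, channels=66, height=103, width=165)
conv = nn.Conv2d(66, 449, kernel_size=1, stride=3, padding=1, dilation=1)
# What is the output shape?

Input shape: (32, 66, 103, 165)
Output shape: (32, 449, 35, 56)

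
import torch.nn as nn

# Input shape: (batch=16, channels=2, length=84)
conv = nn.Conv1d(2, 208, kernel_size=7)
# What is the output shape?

Input shape: (16, 2, 84)
Output shape: (16, 208, 78)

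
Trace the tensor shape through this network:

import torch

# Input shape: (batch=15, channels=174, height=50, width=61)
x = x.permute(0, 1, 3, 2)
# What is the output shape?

Input shape: (15, 174, 50, 61)
Output shape: (15, 174, 61, 50)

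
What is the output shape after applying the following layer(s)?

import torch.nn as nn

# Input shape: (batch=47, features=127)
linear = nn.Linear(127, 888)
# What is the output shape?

Input shape: (47, 127)
Output shape: (47, 888)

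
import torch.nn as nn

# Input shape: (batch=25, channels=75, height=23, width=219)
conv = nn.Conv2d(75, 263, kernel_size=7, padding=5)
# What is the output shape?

Input shape: (25, 75, 23, 219)
Output shape: (25, 263, 27, 223)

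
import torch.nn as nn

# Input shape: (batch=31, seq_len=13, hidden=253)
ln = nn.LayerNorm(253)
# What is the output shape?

Input shape: (31, 13, 253)
Output shape: (31, 13, 253)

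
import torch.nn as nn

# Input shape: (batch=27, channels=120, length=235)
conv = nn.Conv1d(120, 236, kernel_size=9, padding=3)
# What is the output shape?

Input shape: (27, 120, 235)
Output shape: (27, 236, 233)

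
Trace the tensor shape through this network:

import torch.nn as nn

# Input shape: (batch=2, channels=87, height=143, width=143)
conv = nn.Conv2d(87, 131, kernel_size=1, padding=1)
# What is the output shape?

Input shape: (2, 87, 143, 143)
Output shape: (2, 131, 145, 145)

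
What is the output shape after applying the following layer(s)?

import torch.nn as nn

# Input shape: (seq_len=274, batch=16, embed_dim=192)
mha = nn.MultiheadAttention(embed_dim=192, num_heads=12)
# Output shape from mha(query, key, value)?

Input shape: (274, 16, 192)
Output shape: (274, 16, 192)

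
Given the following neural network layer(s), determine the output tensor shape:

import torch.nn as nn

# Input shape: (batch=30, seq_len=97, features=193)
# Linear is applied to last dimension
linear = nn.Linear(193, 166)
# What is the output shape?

Input shape: (30, 97, 193)
Output shape: (30, 97, 166)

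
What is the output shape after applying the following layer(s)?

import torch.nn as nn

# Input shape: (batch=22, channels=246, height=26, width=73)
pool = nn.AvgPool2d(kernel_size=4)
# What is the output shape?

Input shape: (22, 246, 26, 73)
Output shape: (22, 246, 6, 18)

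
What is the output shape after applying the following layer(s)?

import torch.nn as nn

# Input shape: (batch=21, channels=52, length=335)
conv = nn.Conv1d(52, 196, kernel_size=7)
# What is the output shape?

Input shape: (21, 52, 335)
Output shape: (21, 196, 329)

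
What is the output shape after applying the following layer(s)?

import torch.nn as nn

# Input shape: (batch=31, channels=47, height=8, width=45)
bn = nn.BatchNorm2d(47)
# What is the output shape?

Input shape: (31, 47, 8, 45)
Output shape: (31, 47, 8, 45)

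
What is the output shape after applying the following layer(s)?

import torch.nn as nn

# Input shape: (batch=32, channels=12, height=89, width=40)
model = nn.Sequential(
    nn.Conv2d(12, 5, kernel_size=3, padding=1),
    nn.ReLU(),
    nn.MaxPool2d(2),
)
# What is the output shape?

Input shape: (32, 12, 89, 40)
  -> after Conv2d: (32, 5, 89, 40)
  -> after ReLU: (32, 5, 89, 40)
Output shape: (32, 5, 44, 20)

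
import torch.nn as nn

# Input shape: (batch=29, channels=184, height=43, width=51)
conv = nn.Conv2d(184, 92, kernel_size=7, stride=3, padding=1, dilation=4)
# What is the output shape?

Input shape: (29, 184, 43, 51)
Output shape: (29, 92, 7, 10)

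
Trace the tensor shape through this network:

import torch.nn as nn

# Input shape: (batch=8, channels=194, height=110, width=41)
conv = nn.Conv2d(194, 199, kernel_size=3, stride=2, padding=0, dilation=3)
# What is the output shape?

Input shape: (8, 194, 110, 41)
Output shape: (8, 199, 52, 18)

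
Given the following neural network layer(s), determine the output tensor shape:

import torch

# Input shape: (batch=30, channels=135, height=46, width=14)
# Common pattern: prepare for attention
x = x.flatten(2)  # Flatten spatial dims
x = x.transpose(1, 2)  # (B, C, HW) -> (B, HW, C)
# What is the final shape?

Input shape: (30, 135, 46, 14)
  -> after flatten(2): (30, 135, 644)
Output shape: (30, 644, 135)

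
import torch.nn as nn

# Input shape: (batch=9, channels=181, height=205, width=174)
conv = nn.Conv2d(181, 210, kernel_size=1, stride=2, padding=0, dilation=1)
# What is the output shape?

Input shape: (9, 181, 205, 174)
Output shape: (9, 210, 103, 87)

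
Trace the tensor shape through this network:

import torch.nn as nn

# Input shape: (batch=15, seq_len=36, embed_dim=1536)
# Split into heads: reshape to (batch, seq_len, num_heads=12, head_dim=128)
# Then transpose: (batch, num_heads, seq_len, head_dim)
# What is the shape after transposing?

Input shape: (15, 36, 1536)
  -> after reshape: (15, 36, 12, 128)
Output shape: (15, 12, 36, 128)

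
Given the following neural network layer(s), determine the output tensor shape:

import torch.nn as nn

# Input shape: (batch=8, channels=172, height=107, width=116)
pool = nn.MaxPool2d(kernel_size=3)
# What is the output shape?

Input shape: (8, 172, 107, 116)
Output shape: (8, 172, 35, 38)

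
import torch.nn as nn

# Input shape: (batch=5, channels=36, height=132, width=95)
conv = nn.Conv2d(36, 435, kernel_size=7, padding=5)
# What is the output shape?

Input shape: (5, 36, 132, 95)
Output shape: (5, 435, 136, 99)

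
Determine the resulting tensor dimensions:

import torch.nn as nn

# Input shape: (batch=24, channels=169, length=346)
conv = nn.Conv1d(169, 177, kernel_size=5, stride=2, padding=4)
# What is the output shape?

Input shape: (24, 169, 346)
Output shape: (24, 177, 175)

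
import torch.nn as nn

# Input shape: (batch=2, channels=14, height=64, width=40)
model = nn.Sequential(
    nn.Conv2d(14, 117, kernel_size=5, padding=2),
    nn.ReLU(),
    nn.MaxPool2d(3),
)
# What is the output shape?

Input shape: (2, 14, 64, 40)
  -> after Conv2d: (2, 117, 64, 40)
  -> after ReLU: (2, 117, 64, 40)
Output shape: (2, 117, 21, 13)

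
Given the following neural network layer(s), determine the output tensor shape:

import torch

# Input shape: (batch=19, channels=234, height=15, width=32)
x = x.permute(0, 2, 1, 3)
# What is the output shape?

Input shape: (19, 234, 15, 32)
Output shape: (19, 15, 234, 32)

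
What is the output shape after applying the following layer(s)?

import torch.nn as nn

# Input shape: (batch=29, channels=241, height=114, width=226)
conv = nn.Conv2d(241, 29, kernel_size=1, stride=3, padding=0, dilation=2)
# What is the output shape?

Input shape: (29, 241, 114, 226)
Output shape: (29, 29, 38, 76)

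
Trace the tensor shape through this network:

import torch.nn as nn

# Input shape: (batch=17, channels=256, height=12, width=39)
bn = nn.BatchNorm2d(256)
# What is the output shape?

Input shape: (17, 256, 12, 39)
Output shape: (17, 256, 12, 39)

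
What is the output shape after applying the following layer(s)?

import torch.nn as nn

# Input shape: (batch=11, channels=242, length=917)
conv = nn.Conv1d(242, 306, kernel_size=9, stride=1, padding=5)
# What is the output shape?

Input shape: (11, 242, 917)
Output shape: (11, 306, 919)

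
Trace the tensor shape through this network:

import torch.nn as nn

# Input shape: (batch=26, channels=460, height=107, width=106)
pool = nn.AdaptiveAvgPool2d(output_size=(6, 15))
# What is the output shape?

Input shape: (26, 460, 107, 106)
Output shape: (26, 460, 6, 15)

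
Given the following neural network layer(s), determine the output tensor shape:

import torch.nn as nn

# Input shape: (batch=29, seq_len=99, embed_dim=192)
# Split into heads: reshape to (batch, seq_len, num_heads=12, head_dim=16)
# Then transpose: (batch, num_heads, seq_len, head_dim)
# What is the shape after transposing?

Input shape: (29, 99, 192)
  -> after reshape: (29, 99, 12, 16)
Output shape: (29, 12, 99, 16)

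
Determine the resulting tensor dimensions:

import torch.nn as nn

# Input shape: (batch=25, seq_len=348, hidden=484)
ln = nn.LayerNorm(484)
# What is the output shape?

Input shape: (25, 348, 484)
Output shape: (25, 348, 484)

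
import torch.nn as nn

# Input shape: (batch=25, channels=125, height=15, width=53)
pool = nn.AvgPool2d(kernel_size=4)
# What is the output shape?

Input shape: (25, 125, 15, 53)
Output shape: (25, 125, 3, 13)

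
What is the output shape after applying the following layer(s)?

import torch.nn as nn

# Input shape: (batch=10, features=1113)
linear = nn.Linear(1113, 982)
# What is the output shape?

Input shape: (10, 1113)
Output shape: (10, 982)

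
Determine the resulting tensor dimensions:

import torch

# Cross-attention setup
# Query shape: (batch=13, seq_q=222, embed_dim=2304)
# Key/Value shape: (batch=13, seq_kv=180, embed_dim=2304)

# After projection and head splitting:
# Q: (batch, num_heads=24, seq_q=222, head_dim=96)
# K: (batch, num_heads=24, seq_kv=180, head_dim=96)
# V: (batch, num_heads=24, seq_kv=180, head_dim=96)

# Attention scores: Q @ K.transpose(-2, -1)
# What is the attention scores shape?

Input shape: (13, 222, 2304)
Output shape: (13, 24, 222, 180)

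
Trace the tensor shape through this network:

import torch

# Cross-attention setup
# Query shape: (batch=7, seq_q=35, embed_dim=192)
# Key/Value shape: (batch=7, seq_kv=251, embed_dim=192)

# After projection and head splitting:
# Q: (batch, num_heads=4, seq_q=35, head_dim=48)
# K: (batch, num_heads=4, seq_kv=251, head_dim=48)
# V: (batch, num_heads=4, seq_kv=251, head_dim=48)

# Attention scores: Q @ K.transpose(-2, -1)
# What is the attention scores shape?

Input shape: (7, 35, 192)
Output shape: (7, 4, 35, 251)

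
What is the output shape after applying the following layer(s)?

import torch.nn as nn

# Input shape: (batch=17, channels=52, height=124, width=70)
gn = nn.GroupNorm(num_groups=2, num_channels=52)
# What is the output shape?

Input shape: (17, 52, 124, 70)
Output shape: (17, 52, 124, 70)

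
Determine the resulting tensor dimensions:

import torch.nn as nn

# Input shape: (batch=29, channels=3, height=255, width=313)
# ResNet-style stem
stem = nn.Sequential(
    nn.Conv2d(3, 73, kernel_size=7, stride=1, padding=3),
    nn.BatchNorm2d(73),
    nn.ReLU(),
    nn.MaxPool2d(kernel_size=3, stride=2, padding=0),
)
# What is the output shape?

Input shape: (29, 3, 255, 313)
  -> after Conv2d 7x7 stride=1: (29, 73, 255, 313)
Output shape: (29, 73, 127, 156)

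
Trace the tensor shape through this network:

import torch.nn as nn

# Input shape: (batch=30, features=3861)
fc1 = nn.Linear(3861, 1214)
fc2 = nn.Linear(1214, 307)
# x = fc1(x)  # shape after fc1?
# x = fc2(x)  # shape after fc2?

Input shape: (30, 3861)
  -> after fc1: (30, 1214)
Output shape: (30, 307)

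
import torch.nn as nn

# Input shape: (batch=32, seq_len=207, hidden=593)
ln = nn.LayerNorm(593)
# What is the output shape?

Input shape: (32, 207, 593)
Output shape: (32, 207, 593)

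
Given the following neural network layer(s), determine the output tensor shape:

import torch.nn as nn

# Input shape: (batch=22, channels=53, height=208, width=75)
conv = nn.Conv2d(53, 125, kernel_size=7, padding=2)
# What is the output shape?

Input shape: (22, 53, 208, 75)
Output shape: (22, 125, 206, 73)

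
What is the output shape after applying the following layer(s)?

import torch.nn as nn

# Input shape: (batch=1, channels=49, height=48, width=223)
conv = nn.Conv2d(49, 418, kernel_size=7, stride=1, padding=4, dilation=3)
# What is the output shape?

Input shape: (1, 49, 48, 223)
Output shape: (1, 418, 38, 213)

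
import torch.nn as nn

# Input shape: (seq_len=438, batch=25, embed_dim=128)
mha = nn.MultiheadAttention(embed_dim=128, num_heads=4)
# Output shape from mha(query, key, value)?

Input shape: (438, 25, 128)
Output shape: (438, 25, 128)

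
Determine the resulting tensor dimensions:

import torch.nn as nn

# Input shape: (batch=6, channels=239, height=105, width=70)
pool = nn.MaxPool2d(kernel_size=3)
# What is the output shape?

Input shape: (6, 239, 105, 70)
Output shape: (6, 239, 35, 23)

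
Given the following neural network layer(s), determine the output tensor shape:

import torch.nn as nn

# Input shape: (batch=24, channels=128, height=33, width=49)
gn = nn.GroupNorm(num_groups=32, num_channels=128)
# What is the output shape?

Input shape: (24, 128, 33, 49)
Output shape: (24, 128, 33, 49)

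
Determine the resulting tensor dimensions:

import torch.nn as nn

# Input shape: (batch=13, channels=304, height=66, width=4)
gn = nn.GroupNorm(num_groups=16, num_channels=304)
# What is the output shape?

Input shape: (13, 304, 66, 4)
Output shape: (13, 304, 66, 4)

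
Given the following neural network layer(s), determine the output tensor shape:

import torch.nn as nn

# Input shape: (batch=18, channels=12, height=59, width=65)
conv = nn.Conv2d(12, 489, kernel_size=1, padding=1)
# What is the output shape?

Input shape: (18, 12, 59, 65)
Output shape: (18, 489, 61, 67)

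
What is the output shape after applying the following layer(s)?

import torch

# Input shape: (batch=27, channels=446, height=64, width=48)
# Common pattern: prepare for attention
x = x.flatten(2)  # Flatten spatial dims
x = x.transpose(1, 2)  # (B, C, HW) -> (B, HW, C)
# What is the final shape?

Input shape: (27, 446, 64, 48)
  -> after flatten(2): (27, 446, 3072)
Output shape: (27, 3072, 446)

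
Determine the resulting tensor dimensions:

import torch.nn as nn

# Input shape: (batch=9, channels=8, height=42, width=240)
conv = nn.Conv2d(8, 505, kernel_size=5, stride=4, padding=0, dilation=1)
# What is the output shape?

Input shape: (9, 8, 42, 240)
Output shape: (9, 505, 10, 59)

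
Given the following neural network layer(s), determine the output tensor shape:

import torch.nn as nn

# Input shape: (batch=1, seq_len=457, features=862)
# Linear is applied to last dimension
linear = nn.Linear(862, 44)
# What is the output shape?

Input shape: (1, 457, 862)
Output shape: (1, 457, 44)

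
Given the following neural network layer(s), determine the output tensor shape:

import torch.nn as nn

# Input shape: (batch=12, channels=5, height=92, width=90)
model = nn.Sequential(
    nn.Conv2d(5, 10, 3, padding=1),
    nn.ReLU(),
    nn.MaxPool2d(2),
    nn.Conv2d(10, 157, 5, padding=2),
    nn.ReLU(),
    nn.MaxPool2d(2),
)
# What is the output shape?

Input shape: (12, 5, 92, 90)
  -> after first Conv2d: (12, 10, 92, 90)
  -> after first MaxPool2d: (12, 10, 46, 45)
  -> after second Conv2d: (12, 157, 46, 45)
Output shape: (12, 157, 23, 22)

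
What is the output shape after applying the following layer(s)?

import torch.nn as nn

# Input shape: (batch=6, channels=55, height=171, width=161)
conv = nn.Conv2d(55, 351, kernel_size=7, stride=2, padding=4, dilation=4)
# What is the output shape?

Input shape: (6, 55, 171, 161)
Output shape: (6, 351, 78, 73)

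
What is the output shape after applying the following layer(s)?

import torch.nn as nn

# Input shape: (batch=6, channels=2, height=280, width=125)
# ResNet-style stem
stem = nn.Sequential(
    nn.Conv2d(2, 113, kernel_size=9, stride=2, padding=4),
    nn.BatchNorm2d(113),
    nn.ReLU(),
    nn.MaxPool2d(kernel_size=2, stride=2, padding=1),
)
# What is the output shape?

Input shape: (6, 2, 280, 125)
  -> after Conv2d 9x9 stride=2: (6, 113, 140, 63)
Output shape: (6, 113, 71, 32)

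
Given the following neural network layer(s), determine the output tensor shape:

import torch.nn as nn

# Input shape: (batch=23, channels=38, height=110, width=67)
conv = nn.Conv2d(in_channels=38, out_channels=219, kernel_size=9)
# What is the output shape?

Input shape: (23, 38, 110, 67)
Output shape: (23, 219, 102, 59)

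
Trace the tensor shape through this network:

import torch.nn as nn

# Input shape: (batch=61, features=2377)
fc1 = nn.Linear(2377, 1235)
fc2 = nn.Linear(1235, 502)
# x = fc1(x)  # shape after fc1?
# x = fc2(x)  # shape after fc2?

Input shape: (61, 2377)
  -> after fc1: (61, 1235)
Output shape: (61, 502)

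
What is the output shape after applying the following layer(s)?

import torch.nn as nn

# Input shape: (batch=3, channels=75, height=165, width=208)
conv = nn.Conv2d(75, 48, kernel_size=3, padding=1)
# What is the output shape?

Input shape: (3, 75, 165, 208)
Output shape: (3, 48, 165, 208)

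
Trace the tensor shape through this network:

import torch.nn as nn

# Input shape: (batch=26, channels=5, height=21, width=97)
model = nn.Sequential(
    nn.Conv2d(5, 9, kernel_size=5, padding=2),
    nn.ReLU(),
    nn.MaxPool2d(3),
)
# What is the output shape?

Input shape: (26, 5, 21, 97)
  -> after Conv2d: (26, 9, 21, 97)
  -> after ReLU: (26, 9, 21, 97)
Output shape: (26, 9, 7, 32)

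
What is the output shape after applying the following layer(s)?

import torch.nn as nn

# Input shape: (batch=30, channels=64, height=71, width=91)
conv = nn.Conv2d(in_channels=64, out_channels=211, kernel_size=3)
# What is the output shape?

Input shape: (30, 64, 71, 91)
Output shape: (30, 211, 69, 89)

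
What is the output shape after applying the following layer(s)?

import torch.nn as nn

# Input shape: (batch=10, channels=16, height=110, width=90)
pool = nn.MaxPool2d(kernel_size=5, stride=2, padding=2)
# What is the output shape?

Input shape: (10, 16, 110, 90)
Output shape: (10, 16, 55, 45)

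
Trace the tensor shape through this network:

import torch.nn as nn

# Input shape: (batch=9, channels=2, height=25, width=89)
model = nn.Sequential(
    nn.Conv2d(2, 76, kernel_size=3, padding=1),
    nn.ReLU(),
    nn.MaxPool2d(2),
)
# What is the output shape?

Input shape: (9, 2, 25, 89)
  -> after Conv2d: (9, 76, 25, 89)
  -> after ReLU: (9, 76, 25, 89)
Output shape: (9, 76, 12, 44)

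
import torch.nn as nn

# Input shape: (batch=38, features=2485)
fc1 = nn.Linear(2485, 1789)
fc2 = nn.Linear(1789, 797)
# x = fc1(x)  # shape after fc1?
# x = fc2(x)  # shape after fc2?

Input shape: (38, 2485)
  -> after fc1: (38, 1789)
Output shape: (38, 797)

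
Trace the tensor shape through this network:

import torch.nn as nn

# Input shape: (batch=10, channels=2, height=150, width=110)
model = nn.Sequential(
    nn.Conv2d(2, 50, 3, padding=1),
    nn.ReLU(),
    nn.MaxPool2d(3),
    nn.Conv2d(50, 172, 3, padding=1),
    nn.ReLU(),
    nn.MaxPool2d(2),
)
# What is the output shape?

Input shape: (10, 2, 150, 110)
  -> after first Conv2d: (10, 50, 150, 110)
  -> after first MaxPool2d: (10, 50, 50, 36)
  -> after second Conv2d: (10, 172, 50, 36)
Output shape: (10, 172, 25, 18)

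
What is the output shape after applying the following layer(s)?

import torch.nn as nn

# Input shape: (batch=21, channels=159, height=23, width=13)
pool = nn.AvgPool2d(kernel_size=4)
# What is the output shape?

Input shape: (21, 159, 23, 13)
Output shape: (21, 159, 5, 3)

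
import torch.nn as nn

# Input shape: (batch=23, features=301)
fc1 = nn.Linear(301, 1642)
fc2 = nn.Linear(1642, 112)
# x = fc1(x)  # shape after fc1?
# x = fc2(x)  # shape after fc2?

Input shape: (23, 301)
  -> after fc1: (23, 1642)
Output shape: (23, 112)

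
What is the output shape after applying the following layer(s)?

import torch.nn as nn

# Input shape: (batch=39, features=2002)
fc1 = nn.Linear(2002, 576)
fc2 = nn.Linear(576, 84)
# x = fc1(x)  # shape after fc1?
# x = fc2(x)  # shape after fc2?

Input shape: (39, 2002)
  -> after fc1: (39, 576)
Output shape: (39, 84)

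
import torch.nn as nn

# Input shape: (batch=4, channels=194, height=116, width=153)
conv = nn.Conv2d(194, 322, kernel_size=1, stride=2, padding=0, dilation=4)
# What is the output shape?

Input shape: (4, 194, 116, 153)
Output shape: (4, 322, 58, 77)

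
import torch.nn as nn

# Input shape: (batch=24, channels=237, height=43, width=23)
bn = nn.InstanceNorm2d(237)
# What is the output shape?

Input shape: (24, 237, 43, 23)
Output shape: (24, 237, 43, 23)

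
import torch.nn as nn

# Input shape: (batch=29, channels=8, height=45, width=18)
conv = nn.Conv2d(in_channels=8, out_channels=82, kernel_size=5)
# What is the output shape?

Input shape: (29, 8, 45, 18)
Output shape: (29, 82, 41, 14)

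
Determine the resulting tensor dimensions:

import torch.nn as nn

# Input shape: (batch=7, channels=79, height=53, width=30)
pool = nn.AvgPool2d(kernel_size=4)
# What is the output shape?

Input shape: (7, 79, 53, 30)
Output shape: (7, 79, 13, 7)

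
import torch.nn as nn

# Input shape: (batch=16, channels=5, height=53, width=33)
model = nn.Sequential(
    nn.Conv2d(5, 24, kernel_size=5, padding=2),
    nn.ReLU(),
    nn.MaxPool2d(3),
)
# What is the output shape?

Input shape: (16, 5, 53, 33)
  -> after Conv2d: (16, 24, 53, 33)
  -> after ReLU: (16, 24, 53, 33)
Output shape: (16, 24, 17, 11)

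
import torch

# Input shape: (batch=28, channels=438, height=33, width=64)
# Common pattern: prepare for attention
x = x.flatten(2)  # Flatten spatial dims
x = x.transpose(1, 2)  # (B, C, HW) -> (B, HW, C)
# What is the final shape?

Input shape: (28, 438, 33, 64)
  -> after flatten(2): (28, 438, 2112)
Output shape: (28, 2112, 438)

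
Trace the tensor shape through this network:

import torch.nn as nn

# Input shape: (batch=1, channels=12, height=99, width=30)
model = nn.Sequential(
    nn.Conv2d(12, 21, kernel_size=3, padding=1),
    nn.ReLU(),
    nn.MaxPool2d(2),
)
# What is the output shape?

Input shape: (1, 12, 99, 30)
  -> after Conv2d: (1, 21, 99, 30)
  -> after ReLU: (1, 21, 99, 30)
Output shape: (1, 21, 49, 15)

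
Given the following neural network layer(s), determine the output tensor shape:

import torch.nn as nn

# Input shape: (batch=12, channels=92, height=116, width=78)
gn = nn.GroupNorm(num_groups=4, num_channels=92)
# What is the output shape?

Input shape: (12, 92, 116, 78)
Output shape: (12, 92, 116, 78)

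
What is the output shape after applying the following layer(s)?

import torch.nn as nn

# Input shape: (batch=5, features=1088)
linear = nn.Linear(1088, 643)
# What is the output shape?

Input shape: (5, 1088)
Output shape: (5, 643)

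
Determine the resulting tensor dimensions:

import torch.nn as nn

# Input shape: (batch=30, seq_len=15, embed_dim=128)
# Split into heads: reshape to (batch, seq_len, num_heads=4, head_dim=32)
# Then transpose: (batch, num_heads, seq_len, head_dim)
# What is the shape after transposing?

Input shape: (30, 15, 128)
  -> after reshape: (30, 15, 4, 32)
Output shape: (30, 4, 15, 32)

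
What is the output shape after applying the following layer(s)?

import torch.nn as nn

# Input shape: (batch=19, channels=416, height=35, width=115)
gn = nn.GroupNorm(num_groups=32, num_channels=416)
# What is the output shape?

Input shape: (19, 416, 35, 115)
Output shape: (19, 416, 35, 115)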